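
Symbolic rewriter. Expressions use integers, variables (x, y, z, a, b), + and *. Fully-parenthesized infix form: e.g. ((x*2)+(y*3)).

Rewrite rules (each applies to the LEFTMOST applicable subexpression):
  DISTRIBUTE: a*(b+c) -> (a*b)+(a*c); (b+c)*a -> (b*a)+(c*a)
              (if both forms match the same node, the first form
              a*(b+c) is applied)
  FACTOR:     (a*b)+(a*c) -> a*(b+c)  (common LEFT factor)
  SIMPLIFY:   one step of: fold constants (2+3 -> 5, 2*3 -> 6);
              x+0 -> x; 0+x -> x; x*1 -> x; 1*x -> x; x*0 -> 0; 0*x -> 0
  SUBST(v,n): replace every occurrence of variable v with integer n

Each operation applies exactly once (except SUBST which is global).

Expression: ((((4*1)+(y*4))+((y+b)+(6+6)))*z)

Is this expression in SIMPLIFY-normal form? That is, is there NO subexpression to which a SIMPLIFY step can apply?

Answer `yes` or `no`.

Expression: ((((4*1)+(y*4))+((y+b)+(6+6)))*z)
Scanning for simplifiable subexpressions (pre-order)...
  at root: ((((4*1)+(y*4))+((y+b)+(6+6)))*z) (not simplifiable)
  at L: (((4*1)+(y*4))+((y+b)+(6+6))) (not simplifiable)
  at LL: ((4*1)+(y*4)) (not simplifiable)
  at LLL: (4*1) (SIMPLIFIABLE)
  at LLR: (y*4) (not simplifiable)
  at LR: ((y+b)+(6+6)) (not simplifiable)
  at LRL: (y+b) (not simplifiable)
  at LRR: (6+6) (SIMPLIFIABLE)
Found simplifiable subexpr at path LLL: (4*1)
One SIMPLIFY step would give: (((4+(y*4))+((y+b)+(6+6)))*z)
-> NOT in normal form.

Answer: no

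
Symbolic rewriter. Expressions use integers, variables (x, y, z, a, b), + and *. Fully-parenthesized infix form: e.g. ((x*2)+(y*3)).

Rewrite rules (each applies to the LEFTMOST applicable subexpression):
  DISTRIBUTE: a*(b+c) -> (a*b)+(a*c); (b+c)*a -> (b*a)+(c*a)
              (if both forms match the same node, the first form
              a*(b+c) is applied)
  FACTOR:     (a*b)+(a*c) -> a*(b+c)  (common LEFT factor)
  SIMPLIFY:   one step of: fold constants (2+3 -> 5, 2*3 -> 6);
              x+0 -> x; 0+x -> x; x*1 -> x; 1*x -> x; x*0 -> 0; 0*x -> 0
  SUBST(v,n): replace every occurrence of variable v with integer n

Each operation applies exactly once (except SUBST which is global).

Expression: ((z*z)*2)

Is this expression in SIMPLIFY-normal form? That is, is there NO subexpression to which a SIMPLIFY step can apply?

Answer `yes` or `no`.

Answer: yes

Derivation:
Expression: ((z*z)*2)
Scanning for simplifiable subexpressions (pre-order)...
  at root: ((z*z)*2) (not simplifiable)
  at L: (z*z) (not simplifiable)
Result: no simplifiable subexpression found -> normal form.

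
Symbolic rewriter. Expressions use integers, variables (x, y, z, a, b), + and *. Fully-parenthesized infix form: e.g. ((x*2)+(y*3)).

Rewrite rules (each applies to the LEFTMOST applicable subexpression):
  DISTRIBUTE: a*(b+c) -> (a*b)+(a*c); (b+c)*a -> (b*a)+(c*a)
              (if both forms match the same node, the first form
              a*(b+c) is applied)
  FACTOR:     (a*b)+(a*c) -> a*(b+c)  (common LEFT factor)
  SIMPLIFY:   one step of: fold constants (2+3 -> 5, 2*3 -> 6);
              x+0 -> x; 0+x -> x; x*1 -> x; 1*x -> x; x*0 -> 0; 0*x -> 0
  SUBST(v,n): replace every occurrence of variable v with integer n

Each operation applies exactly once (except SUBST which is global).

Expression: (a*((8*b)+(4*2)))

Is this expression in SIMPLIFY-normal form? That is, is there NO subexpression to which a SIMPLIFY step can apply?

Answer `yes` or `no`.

Answer: no

Derivation:
Expression: (a*((8*b)+(4*2)))
Scanning for simplifiable subexpressions (pre-order)...
  at root: (a*((8*b)+(4*2))) (not simplifiable)
  at R: ((8*b)+(4*2)) (not simplifiable)
  at RL: (8*b) (not simplifiable)
  at RR: (4*2) (SIMPLIFIABLE)
Found simplifiable subexpr at path RR: (4*2)
One SIMPLIFY step would give: (a*((8*b)+8))
-> NOT in normal form.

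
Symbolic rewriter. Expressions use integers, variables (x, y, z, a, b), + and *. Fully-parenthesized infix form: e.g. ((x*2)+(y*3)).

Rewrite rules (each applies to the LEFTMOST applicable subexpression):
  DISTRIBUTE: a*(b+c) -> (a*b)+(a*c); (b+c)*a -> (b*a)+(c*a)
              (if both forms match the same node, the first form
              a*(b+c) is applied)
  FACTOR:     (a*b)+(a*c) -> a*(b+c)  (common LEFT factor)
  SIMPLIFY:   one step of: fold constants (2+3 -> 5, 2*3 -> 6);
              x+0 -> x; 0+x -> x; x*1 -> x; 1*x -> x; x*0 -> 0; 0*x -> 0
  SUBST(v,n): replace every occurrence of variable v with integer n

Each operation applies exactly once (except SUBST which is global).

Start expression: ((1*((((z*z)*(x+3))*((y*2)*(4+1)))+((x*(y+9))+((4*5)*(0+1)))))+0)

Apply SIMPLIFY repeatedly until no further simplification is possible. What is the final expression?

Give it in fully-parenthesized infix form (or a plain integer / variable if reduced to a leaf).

Start: ((1*((((z*z)*(x+3))*((y*2)*(4+1)))+((x*(y+9))+((4*5)*(0+1)))))+0)
Step 1: at root: ((1*((((z*z)*(x+3))*((y*2)*(4+1)))+((x*(y+9))+((4*5)*(0+1)))))+0) -> (1*((((z*z)*(x+3))*((y*2)*(4+1)))+((x*(y+9))+((4*5)*(0+1))))); overall: ((1*((((z*z)*(x+3))*((y*2)*(4+1)))+((x*(y+9))+((4*5)*(0+1)))))+0) -> (1*((((z*z)*(x+3))*((y*2)*(4+1)))+((x*(y+9))+((4*5)*(0+1)))))
Step 2: at root: (1*((((z*z)*(x+3))*((y*2)*(4+1)))+((x*(y+9))+((4*5)*(0+1))))) -> ((((z*z)*(x+3))*((y*2)*(4+1)))+((x*(y+9))+((4*5)*(0+1)))); overall: (1*((((z*z)*(x+3))*((y*2)*(4+1)))+((x*(y+9))+((4*5)*(0+1))))) -> ((((z*z)*(x+3))*((y*2)*(4+1)))+((x*(y+9))+((4*5)*(0+1))))
Step 3: at LRR: (4+1) -> 5; overall: ((((z*z)*(x+3))*((y*2)*(4+1)))+((x*(y+9))+((4*5)*(0+1)))) -> ((((z*z)*(x+3))*((y*2)*5))+((x*(y+9))+((4*5)*(0+1))))
Step 4: at RRL: (4*5) -> 20; overall: ((((z*z)*(x+3))*((y*2)*5))+((x*(y+9))+((4*5)*(0+1)))) -> ((((z*z)*(x+3))*((y*2)*5))+((x*(y+9))+(20*(0+1))))
Step 5: at RRR: (0+1) -> 1; overall: ((((z*z)*(x+3))*((y*2)*5))+((x*(y+9))+(20*(0+1)))) -> ((((z*z)*(x+3))*((y*2)*5))+((x*(y+9))+(20*1)))
Step 6: at RR: (20*1) -> 20; overall: ((((z*z)*(x+3))*((y*2)*5))+((x*(y+9))+(20*1))) -> ((((z*z)*(x+3))*((y*2)*5))+((x*(y+9))+20))
Fixed point: ((((z*z)*(x+3))*((y*2)*5))+((x*(y+9))+20))

Answer: ((((z*z)*(x+3))*((y*2)*5))+((x*(y+9))+20))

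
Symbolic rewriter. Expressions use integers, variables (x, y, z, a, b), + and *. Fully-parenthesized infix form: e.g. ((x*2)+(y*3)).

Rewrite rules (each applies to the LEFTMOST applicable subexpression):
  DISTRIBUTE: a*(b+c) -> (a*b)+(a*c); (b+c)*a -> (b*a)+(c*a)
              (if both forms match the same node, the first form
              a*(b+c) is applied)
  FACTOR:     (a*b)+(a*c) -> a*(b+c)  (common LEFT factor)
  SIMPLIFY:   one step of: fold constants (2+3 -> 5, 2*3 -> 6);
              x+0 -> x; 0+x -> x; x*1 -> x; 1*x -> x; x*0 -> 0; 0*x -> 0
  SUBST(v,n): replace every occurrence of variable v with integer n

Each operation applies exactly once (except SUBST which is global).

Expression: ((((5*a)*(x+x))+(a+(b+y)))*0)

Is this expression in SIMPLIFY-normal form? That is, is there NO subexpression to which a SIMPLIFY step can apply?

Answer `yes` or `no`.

Expression: ((((5*a)*(x+x))+(a+(b+y)))*0)
Scanning for simplifiable subexpressions (pre-order)...
  at root: ((((5*a)*(x+x))+(a+(b+y)))*0) (SIMPLIFIABLE)
  at L: (((5*a)*(x+x))+(a+(b+y))) (not simplifiable)
  at LL: ((5*a)*(x+x)) (not simplifiable)
  at LLL: (5*a) (not simplifiable)
  at LLR: (x+x) (not simplifiable)
  at LR: (a+(b+y)) (not simplifiable)
  at LRR: (b+y) (not simplifiable)
Found simplifiable subexpr at path root: ((((5*a)*(x+x))+(a+(b+y)))*0)
One SIMPLIFY step would give: 0
-> NOT in normal form.

Answer: no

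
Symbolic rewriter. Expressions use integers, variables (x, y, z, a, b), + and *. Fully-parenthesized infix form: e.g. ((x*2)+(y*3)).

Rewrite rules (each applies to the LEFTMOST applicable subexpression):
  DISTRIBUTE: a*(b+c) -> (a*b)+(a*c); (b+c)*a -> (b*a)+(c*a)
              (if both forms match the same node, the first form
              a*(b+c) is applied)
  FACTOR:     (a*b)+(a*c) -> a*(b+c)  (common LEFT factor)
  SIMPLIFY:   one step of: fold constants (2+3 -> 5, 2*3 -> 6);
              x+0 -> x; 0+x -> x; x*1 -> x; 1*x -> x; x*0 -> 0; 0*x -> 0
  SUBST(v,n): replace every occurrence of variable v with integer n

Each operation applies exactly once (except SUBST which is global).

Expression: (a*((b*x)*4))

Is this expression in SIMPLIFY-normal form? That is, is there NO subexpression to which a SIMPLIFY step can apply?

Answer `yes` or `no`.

Answer: yes

Derivation:
Expression: (a*((b*x)*4))
Scanning for simplifiable subexpressions (pre-order)...
  at root: (a*((b*x)*4)) (not simplifiable)
  at R: ((b*x)*4) (not simplifiable)
  at RL: (b*x) (not simplifiable)
Result: no simplifiable subexpression found -> normal form.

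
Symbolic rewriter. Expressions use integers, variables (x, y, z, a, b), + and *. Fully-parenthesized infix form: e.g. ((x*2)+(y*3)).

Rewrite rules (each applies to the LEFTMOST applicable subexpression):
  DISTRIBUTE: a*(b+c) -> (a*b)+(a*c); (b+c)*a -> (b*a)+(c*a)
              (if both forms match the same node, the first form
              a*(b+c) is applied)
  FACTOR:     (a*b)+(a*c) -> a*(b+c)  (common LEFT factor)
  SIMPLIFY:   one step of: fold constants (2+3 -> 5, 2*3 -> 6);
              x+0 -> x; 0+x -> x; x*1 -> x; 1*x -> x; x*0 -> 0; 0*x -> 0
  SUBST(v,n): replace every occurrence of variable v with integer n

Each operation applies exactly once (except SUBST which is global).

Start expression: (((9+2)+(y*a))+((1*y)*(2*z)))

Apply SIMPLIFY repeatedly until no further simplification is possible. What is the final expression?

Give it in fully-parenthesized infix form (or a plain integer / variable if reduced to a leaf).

Answer: ((11+(y*a))+(y*(2*z)))

Derivation:
Start: (((9+2)+(y*a))+((1*y)*(2*z)))
Step 1: at LL: (9+2) -> 11; overall: (((9+2)+(y*a))+((1*y)*(2*z))) -> ((11+(y*a))+((1*y)*(2*z)))
Step 2: at RL: (1*y) -> y; overall: ((11+(y*a))+((1*y)*(2*z))) -> ((11+(y*a))+(y*(2*z)))
Fixed point: ((11+(y*a))+(y*(2*z)))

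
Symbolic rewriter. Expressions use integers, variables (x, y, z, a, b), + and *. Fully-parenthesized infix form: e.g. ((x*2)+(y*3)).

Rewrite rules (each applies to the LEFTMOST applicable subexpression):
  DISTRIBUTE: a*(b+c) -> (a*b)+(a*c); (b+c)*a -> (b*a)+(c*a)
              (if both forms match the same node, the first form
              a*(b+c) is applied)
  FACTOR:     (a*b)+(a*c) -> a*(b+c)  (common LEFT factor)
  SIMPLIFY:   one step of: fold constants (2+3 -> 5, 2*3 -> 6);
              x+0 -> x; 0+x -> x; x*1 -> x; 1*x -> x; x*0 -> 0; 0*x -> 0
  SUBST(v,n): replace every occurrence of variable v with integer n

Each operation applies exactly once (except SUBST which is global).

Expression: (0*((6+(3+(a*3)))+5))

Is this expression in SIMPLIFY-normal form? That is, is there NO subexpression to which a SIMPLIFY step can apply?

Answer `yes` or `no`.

Answer: no

Derivation:
Expression: (0*((6+(3+(a*3)))+5))
Scanning for simplifiable subexpressions (pre-order)...
  at root: (0*((6+(3+(a*3)))+5)) (SIMPLIFIABLE)
  at R: ((6+(3+(a*3)))+5) (not simplifiable)
  at RL: (6+(3+(a*3))) (not simplifiable)
  at RLR: (3+(a*3)) (not simplifiable)
  at RLRR: (a*3) (not simplifiable)
Found simplifiable subexpr at path root: (0*((6+(3+(a*3)))+5))
One SIMPLIFY step would give: 0
-> NOT in normal form.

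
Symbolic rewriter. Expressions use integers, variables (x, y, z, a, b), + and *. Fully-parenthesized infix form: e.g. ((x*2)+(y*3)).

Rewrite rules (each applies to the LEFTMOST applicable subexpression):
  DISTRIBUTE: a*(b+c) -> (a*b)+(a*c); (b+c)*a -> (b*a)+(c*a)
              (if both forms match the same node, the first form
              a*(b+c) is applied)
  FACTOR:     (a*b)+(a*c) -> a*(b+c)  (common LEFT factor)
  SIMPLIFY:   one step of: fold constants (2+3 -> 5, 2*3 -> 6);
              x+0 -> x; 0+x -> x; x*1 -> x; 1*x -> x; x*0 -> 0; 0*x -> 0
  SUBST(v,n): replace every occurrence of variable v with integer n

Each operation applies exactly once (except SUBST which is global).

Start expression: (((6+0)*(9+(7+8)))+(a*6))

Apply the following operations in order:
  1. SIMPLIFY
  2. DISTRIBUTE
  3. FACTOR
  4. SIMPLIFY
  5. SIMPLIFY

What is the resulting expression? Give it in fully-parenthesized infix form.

Answer: ((6*24)+(a*6))

Derivation:
Start: (((6+0)*(9+(7+8)))+(a*6))
Apply SIMPLIFY at LL (target: (6+0)): (((6+0)*(9+(7+8)))+(a*6)) -> ((6*(9+(7+8)))+(a*6))
Apply DISTRIBUTE at L (target: (6*(9+(7+8)))): ((6*(9+(7+8)))+(a*6)) -> (((6*9)+(6*(7+8)))+(a*6))
Apply FACTOR at L (target: ((6*9)+(6*(7+8)))): (((6*9)+(6*(7+8)))+(a*6)) -> ((6*(9+(7+8)))+(a*6))
Apply SIMPLIFY at LRR (target: (7+8)): ((6*(9+(7+8)))+(a*6)) -> ((6*(9+15))+(a*6))
Apply SIMPLIFY at LR (target: (9+15)): ((6*(9+15))+(a*6)) -> ((6*24)+(a*6))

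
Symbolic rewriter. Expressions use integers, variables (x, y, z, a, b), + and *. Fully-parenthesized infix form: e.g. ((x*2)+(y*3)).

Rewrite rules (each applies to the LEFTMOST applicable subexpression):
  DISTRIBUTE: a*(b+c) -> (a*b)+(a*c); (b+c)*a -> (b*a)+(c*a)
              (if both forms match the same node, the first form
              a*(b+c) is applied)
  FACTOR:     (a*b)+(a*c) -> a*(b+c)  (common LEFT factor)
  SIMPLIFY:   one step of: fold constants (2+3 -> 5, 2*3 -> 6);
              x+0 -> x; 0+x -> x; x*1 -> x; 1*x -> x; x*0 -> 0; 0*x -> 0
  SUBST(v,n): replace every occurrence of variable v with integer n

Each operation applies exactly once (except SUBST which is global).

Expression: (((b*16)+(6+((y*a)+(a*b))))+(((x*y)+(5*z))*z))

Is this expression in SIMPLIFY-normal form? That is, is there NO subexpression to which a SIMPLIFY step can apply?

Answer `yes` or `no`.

Answer: yes

Derivation:
Expression: (((b*16)+(6+((y*a)+(a*b))))+(((x*y)+(5*z))*z))
Scanning for simplifiable subexpressions (pre-order)...
  at root: (((b*16)+(6+((y*a)+(a*b))))+(((x*y)+(5*z))*z)) (not simplifiable)
  at L: ((b*16)+(6+((y*a)+(a*b)))) (not simplifiable)
  at LL: (b*16) (not simplifiable)
  at LR: (6+((y*a)+(a*b))) (not simplifiable)
  at LRR: ((y*a)+(a*b)) (not simplifiable)
  at LRRL: (y*a) (not simplifiable)
  at LRRR: (a*b) (not simplifiable)
  at R: (((x*y)+(5*z))*z) (not simplifiable)
  at RL: ((x*y)+(5*z)) (not simplifiable)
  at RLL: (x*y) (not simplifiable)
  at RLR: (5*z) (not simplifiable)
Result: no simplifiable subexpression found -> normal form.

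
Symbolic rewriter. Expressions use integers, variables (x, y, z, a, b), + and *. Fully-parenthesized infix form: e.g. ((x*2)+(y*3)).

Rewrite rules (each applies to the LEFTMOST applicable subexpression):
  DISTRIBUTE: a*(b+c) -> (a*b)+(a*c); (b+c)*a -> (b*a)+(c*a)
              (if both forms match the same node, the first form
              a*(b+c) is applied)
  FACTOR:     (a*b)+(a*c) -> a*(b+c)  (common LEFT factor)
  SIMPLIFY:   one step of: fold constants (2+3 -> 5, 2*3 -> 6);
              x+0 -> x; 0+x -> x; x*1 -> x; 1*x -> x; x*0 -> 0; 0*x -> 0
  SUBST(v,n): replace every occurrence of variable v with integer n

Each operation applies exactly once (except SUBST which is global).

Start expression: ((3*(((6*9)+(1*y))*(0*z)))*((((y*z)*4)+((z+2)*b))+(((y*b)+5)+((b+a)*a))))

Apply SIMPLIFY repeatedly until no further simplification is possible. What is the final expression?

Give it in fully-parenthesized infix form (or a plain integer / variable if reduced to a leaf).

Answer: 0

Derivation:
Start: ((3*(((6*9)+(1*y))*(0*z)))*((((y*z)*4)+((z+2)*b))+(((y*b)+5)+((b+a)*a))))
Step 1: at LRLL: (6*9) -> 54; overall: ((3*(((6*9)+(1*y))*(0*z)))*((((y*z)*4)+((z+2)*b))+(((y*b)+5)+((b+a)*a)))) -> ((3*((54+(1*y))*(0*z)))*((((y*z)*4)+((z+2)*b))+(((y*b)+5)+((b+a)*a))))
Step 2: at LRLR: (1*y) -> y; overall: ((3*((54+(1*y))*(0*z)))*((((y*z)*4)+((z+2)*b))+(((y*b)+5)+((b+a)*a)))) -> ((3*((54+y)*(0*z)))*((((y*z)*4)+((z+2)*b))+(((y*b)+5)+((b+a)*a))))
Step 3: at LRR: (0*z) -> 0; overall: ((3*((54+y)*(0*z)))*((((y*z)*4)+((z+2)*b))+(((y*b)+5)+((b+a)*a)))) -> ((3*((54+y)*0))*((((y*z)*4)+((z+2)*b))+(((y*b)+5)+((b+a)*a))))
Step 4: at LR: ((54+y)*0) -> 0; overall: ((3*((54+y)*0))*((((y*z)*4)+((z+2)*b))+(((y*b)+5)+((b+a)*a)))) -> ((3*0)*((((y*z)*4)+((z+2)*b))+(((y*b)+5)+((b+a)*a))))
Step 5: at L: (3*0) -> 0; overall: ((3*0)*((((y*z)*4)+((z+2)*b))+(((y*b)+5)+((b+a)*a)))) -> (0*((((y*z)*4)+((z+2)*b))+(((y*b)+5)+((b+a)*a))))
Step 6: at root: (0*((((y*z)*4)+((z+2)*b))+(((y*b)+5)+((b+a)*a)))) -> 0; overall: (0*((((y*z)*4)+((z+2)*b))+(((y*b)+5)+((b+a)*a)))) -> 0
Fixed point: 0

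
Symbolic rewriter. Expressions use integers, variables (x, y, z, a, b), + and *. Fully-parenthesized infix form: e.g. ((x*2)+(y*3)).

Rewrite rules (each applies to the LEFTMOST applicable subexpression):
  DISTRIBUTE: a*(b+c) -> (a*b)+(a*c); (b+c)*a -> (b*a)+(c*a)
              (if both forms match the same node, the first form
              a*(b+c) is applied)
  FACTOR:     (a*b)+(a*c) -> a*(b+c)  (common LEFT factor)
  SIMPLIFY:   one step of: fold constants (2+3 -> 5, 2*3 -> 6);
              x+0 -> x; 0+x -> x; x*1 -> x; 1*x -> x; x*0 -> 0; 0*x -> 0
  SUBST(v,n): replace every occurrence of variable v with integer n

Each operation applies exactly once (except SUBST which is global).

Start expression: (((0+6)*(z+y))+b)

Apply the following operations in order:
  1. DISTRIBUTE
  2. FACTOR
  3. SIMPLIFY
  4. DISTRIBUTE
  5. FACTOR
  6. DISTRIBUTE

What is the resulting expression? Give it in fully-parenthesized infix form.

Start: (((0+6)*(z+y))+b)
Apply DISTRIBUTE at L (target: ((0+6)*(z+y))): (((0+6)*(z+y))+b) -> ((((0+6)*z)+((0+6)*y))+b)
Apply FACTOR at L (target: (((0+6)*z)+((0+6)*y))): ((((0+6)*z)+((0+6)*y))+b) -> (((0+6)*(z+y))+b)
Apply SIMPLIFY at LL (target: (0+6)): (((0+6)*(z+y))+b) -> ((6*(z+y))+b)
Apply DISTRIBUTE at L (target: (6*(z+y))): ((6*(z+y))+b) -> (((6*z)+(6*y))+b)
Apply FACTOR at L (target: ((6*z)+(6*y))): (((6*z)+(6*y))+b) -> ((6*(z+y))+b)
Apply DISTRIBUTE at L (target: (6*(z+y))): ((6*(z+y))+b) -> (((6*z)+(6*y))+b)

Answer: (((6*z)+(6*y))+b)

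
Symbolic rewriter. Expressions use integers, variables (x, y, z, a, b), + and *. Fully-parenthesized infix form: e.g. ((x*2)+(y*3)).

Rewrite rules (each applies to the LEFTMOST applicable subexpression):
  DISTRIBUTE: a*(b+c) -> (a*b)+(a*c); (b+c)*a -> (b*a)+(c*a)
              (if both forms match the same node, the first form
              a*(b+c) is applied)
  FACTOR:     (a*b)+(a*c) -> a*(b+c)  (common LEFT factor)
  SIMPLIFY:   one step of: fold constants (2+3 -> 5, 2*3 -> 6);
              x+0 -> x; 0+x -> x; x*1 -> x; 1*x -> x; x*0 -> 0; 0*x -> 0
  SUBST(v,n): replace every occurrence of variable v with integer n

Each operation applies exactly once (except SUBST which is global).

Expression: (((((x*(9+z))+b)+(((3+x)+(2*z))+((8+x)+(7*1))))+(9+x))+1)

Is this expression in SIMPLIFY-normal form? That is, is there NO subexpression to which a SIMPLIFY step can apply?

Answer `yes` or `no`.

Expression: (((((x*(9+z))+b)+(((3+x)+(2*z))+((8+x)+(7*1))))+(9+x))+1)
Scanning for simplifiable subexpressions (pre-order)...
  at root: (((((x*(9+z))+b)+(((3+x)+(2*z))+((8+x)+(7*1))))+(9+x))+1) (not simplifiable)
  at L: ((((x*(9+z))+b)+(((3+x)+(2*z))+((8+x)+(7*1))))+(9+x)) (not simplifiable)
  at LL: (((x*(9+z))+b)+(((3+x)+(2*z))+((8+x)+(7*1)))) (not simplifiable)
  at LLL: ((x*(9+z))+b) (not simplifiable)
  at LLLL: (x*(9+z)) (not simplifiable)
  at LLLLR: (9+z) (not simplifiable)
  at LLR: (((3+x)+(2*z))+((8+x)+(7*1))) (not simplifiable)
  at LLRL: ((3+x)+(2*z)) (not simplifiable)
  at LLRLL: (3+x) (not simplifiable)
  at LLRLR: (2*z) (not simplifiable)
  at LLRR: ((8+x)+(7*1)) (not simplifiable)
  at LLRRL: (8+x) (not simplifiable)
  at LLRRR: (7*1) (SIMPLIFIABLE)
  at LR: (9+x) (not simplifiable)
Found simplifiable subexpr at path LLRRR: (7*1)
One SIMPLIFY step would give: (((((x*(9+z))+b)+(((3+x)+(2*z))+((8+x)+7)))+(9+x))+1)
-> NOT in normal form.

Answer: no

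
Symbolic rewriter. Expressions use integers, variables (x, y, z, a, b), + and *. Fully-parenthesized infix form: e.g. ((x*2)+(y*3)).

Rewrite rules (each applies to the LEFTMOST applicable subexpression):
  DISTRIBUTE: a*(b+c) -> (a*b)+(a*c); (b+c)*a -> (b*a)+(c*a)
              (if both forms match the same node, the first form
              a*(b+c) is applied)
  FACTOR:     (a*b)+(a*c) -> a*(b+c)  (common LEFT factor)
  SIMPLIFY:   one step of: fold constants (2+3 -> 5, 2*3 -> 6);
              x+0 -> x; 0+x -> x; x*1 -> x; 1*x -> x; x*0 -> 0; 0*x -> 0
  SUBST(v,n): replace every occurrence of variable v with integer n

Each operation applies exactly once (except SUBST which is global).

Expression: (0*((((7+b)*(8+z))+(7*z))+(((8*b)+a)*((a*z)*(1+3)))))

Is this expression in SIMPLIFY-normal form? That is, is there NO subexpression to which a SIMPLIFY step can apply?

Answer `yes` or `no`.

Expression: (0*((((7+b)*(8+z))+(7*z))+(((8*b)+a)*((a*z)*(1+3)))))
Scanning for simplifiable subexpressions (pre-order)...
  at root: (0*((((7+b)*(8+z))+(7*z))+(((8*b)+a)*((a*z)*(1+3))))) (SIMPLIFIABLE)
  at R: ((((7+b)*(8+z))+(7*z))+(((8*b)+a)*((a*z)*(1+3)))) (not simplifiable)
  at RL: (((7+b)*(8+z))+(7*z)) (not simplifiable)
  at RLL: ((7+b)*(8+z)) (not simplifiable)
  at RLLL: (7+b) (not simplifiable)
  at RLLR: (8+z) (not simplifiable)
  at RLR: (7*z) (not simplifiable)
  at RR: (((8*b)+a)*((a*z)*(1+3))) (not simplifiable)
  at RRL: ((8*b)+a) (not simplifiable)
  at RRLL: (8*b) (not simplifiable)
  at RRR: ((a*z)*(1+3)) (not simplifiable)
  at RRRL: (a*z) (not simplifiable)
  at RRRR: (1+3) (SIMPLIFIABLE)
Found simplifiable subexpr at path root: (0*((((7+b)*(8+z))+(7*z))+(((8*b)+a)*((a*z)*(1+3)))))
One SIMPLIFY step would give: 0
-> NOT in normal form.

Answer: no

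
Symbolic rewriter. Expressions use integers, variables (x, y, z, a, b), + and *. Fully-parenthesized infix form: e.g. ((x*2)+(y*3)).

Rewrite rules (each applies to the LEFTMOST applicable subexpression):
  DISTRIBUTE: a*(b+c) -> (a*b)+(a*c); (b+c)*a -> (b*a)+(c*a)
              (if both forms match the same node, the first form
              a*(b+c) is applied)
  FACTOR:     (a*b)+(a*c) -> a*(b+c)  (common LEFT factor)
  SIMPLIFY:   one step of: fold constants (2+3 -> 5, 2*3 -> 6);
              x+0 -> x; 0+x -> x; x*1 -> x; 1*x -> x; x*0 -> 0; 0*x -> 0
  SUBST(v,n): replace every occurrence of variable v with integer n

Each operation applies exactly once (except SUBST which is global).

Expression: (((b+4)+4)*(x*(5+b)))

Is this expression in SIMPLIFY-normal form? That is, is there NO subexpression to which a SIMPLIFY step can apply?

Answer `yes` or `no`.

Answer: yes

Derivation:
Expression: (((b+4)+4)*(x*(5+b)))
Scanning for simplifiable subexpressions (pre-order)...
  at root: (((b+4)+4)*(x*(5+b))) (not simplifiable)
  at L: ((b+4)+4) (not simplifiable)
  at LL: (b+4) (not simplifiable)
  at R: (x*(5+b)) (not simplifiable)
  at RR: (5+b) (not simplifiable)
Result: no simplifiable subexpression found -> normal form.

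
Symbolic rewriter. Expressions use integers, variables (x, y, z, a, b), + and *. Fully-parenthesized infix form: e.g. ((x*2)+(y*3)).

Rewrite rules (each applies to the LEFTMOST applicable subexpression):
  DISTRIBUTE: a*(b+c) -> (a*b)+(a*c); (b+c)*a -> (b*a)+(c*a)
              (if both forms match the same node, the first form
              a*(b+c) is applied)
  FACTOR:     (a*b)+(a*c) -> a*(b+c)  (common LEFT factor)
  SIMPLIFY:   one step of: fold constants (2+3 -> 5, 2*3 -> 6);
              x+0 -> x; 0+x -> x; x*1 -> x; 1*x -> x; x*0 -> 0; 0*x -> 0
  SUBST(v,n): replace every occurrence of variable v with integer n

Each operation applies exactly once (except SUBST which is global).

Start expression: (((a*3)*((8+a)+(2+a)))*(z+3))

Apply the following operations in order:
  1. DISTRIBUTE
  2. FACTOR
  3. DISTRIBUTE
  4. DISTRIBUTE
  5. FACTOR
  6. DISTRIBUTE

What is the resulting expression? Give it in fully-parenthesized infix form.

Start: (((a*3)*((8+a)+(2+a)))*(z+3))
Apply DISTRIBUTE at root (target: (((a*3)*((8+a)+(2+a)))*(z+3))): (((a*3)*((8+a)+(2+a)))*(z+3)) -> ((((a*3)*((8+a)+(2+a)))*z)+(((a*3)*((8+a)+(2+a)))*3))
Apply FACTOR at root (target: ((((a*3)*((8+a)+(2+a)))*z)+(((a*3)*((8+a)+(2+a)))*3))): ((((a*3)*((8+a)+(2+a)))*z)+(((a*3)*((8+a)+(2+a)))*3)) -> (((a*3)*((8+a)+(2+a)))*(z+3))
Apply DISTRIBUTE at root (target: (((a*3)*((8+a)+(2+a)))*(z+3))): (((a*3)*((8+a)+(2+a)))*(z+3)) -> ((((a*3)*((8+a)+(2+a)))*z)+(((a*3)*((8+a)+(2+a)))*3))
Apply DISTRIBUTE at LL (target: ((a*3)*((8+a)+(2+a)))): ((((a*3)*((8+a)+(2+a)))*z)+(((a*3)*((8+a)+(2+a)))*3)) -> (((((a*3)*(8+a))+((a*3)*(2+a)))*z)+(((a*3)*((8+a)+(2+a)))*3))
Apply FACTOR at LL (target: (((a*3)*(8+a))+((a*3)*(2+a)))): (((((a*3)*(8+a))+((a*3)*(2+a)))*z)+(((a*3)*((8+a)+(2+a)))*3)) -> ((((a*3)*((8+a)+(2+a)))*z)+(((a*3)*((8+a)+(2+a)))*3))
Apply DISTRIBUTE at LL (target: ((a*3)*((8+a)+(2+a)))): ((((a*3)*((8+a)+(2+a)))*z)+(((a*3)*((8+a)+(2+a)))*3)) -> (((((a*3)*(8+a))+((a*3)*(2+a)))*z)+(((a*3)*((8+a)+(2+a)))*3))

Answer: (((((a*3)*(8+a))+((a*3)*(2+a)))*z)+(((a*3)*((8+a)+(2+a)))*3))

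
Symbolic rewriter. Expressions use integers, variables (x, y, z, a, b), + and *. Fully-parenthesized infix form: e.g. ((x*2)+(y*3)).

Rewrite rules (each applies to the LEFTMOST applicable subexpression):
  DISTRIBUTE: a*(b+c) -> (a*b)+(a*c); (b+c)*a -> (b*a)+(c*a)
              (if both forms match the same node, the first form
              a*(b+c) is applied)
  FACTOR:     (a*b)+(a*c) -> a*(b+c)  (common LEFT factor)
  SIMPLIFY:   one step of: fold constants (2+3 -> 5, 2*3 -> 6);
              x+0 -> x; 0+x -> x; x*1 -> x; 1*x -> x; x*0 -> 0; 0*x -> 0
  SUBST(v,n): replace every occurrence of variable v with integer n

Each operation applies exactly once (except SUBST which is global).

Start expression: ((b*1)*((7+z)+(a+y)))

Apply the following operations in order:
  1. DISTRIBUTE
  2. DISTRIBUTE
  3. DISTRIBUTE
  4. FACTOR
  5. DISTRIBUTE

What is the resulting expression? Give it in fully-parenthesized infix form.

Start: ((b*1)*((7+z)+(a+y)))
Apply DISTRIBUTE at root (target: ((b*1)*((7+z)+(a+y)))): ((b*1)*((7+z)+(a+y))) -> (((b*1)*(7+z))+((b*1)*(a+y)))
Apply DISTRIBUTE at L (target: ((b*1)*(7+z))): (((b*1)*(7+z))+((b*1)*(a+y))) -> ((((b*1)*7)+((b*1)*z))+((b*1)*(a+y)))
Apply DISTRIBUTE at R (target: ((b*1)*(a+y))): ((((b*1)*7)+((b*1)*z))+((b*1)*(a+y))) -> ((((b*1)*7)+((b*1)*z))+(((b*1)*a)+((b*1)*y)))
Apply FACTOR at L (target: (((b*1)*7)+((b*1)*z))): ((((b*1)*7)+((b*1)*z))+(((b*1)*a)+((b*1)*y))) -> (((b*1)*(7+z))+(((b*1)*a)+((b*1)*y)))
Apply DISTRIBUTE at L (target: ((b*1)*(7+z))): (((b*1)*(7+z))+(((b*1)*a)+((b*1)*y))) -> ((((b*1)*7)+((b*1)*z))+(((b*1)*a)+((b*1)*y)))

Answer: ((((b*1)*7)+((b*1)*z))+(((b*1)*a)+((b*1)*y)))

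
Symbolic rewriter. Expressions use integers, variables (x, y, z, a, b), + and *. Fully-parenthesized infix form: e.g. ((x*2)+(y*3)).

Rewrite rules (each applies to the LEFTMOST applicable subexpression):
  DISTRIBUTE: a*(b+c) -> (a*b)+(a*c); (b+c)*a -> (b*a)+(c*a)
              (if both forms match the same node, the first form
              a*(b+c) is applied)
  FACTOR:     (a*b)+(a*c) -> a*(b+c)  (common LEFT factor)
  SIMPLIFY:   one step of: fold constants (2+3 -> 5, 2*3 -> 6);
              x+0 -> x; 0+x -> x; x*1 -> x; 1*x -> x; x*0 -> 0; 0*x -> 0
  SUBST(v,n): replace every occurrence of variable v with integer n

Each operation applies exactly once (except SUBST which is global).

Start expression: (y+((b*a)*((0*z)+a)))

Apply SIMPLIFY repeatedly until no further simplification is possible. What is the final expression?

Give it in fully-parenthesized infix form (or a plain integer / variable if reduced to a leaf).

Start: (y+((b*a)*((0*z)+a)))
Step 1: at RRL: (0*z) -> 0; overall: (y+((b*a)*((0*z)+a))) -> (y+((b*a)*(0+a)))
Step 2: at RR: (0+a) -> a; overall: (y+((b*a)*(0+a))) -> (y+((b*a)*a))
Fixed point: (y+((b*a)*a))

Answer: (y+((b*a)*a))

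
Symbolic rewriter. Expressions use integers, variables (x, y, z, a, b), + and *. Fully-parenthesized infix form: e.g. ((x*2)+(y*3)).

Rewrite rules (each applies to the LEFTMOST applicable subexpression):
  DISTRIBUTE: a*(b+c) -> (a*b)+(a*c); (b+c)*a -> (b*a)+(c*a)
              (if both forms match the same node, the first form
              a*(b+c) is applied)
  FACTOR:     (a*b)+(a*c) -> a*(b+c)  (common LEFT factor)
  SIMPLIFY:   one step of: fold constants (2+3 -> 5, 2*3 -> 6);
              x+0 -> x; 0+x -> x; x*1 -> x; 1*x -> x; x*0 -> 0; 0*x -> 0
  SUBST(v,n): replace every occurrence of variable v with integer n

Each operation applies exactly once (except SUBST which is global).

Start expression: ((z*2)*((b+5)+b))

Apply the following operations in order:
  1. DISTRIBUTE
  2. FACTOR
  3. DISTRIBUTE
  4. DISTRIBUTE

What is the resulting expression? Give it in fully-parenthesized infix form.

Start: ((z*2)*((b+5)+b))
Apply DISTRIBUTE at root (target: ((z*2)*((b+5)+b))): ((z*2)*((b+5)+b)) -> (((z*2)*(b+5))+((z*2)*b))
Apply FACTOR at root (target: (((z*2)*(b+5))+((z*2)*b))): (((z*2)*(b+5))+((z*2)*b)) -> ((z*2)*((b+5)+b))
Apply DISTRIBUTE at root (target: ((z*2)*((b+5)+b))): ((z*2)*((b+5)+b)) -> (((z*2)*(b+5))+((z*2)*b))
Apply DISTRIBUTE at L (target: ((z*2)*(b+5))): (((z*2)*(b+5))+((z*2)*b)) -> ((((z*2)*b)+((z*2)*5))+((z*2)*b))

Answer: ((((z*2)*b)+((z*2)*5))+((z*2)*b))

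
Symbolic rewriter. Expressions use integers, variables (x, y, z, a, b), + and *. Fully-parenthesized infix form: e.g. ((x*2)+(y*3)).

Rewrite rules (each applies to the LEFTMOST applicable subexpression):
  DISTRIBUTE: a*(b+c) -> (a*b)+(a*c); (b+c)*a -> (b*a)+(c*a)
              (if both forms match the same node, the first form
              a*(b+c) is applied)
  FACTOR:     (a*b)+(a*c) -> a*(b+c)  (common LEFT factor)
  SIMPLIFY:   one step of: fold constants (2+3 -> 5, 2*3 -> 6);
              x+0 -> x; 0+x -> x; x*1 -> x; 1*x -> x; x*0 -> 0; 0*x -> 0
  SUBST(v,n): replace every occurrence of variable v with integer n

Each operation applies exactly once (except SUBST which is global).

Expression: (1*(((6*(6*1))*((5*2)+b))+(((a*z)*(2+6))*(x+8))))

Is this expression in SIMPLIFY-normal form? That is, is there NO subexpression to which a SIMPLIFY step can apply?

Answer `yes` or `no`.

Answer: no

Derivation:
Expression: (1*(((6*(6*1))*((5*2)+b))+(((a*z)*(2+6))*(x+8))))
Scanning for simplifiable subexpressions (pre-order)...
  at root: (1*(((6*(6*1))*((5*2)+b))+(((a*z)*(2+6))*(x+8)))) (SIMPLIFIABLE)
  at R: (((6*(6*1))*((5*2)+b))+(((a*z)*(2+6))*(x+8))) (not simplifiable)
  at RL: ((6*(6*1))*((5*2)+b)) (not simplifiable)
  at RLL: (6*(6*1)) (not simplifiable)
  at RLLR: (6*1) (SIMPLIFIABLE)
  at RLR: ((5*2)+b) (not simplifiable)
  at RLRL: (5*2) (SIMPLIFIABLE)
  at RR: (((a*z)*(2+6))*(x+8)) (not simplifiable)
  at RRL: ((a*z)*(2+6)) (not simplifiable)
  at RRLL: (a*z) (not simplifiable)
  at RRLR: (2+6) (SIMPLIFIABLE)
  at RRR: (x+8) (not simplifiable)
Found simplifiable subexpr at path root: (1*(((6*(6*1))*((5*2)+b))+(((a*z)*(2+6))*(x+8))))
One SIMPLIFY step would give: (((6*(6*1))*((5*2)+b))+(((a*z)*(2+6))*(x+8)))
-> NOT in normal form.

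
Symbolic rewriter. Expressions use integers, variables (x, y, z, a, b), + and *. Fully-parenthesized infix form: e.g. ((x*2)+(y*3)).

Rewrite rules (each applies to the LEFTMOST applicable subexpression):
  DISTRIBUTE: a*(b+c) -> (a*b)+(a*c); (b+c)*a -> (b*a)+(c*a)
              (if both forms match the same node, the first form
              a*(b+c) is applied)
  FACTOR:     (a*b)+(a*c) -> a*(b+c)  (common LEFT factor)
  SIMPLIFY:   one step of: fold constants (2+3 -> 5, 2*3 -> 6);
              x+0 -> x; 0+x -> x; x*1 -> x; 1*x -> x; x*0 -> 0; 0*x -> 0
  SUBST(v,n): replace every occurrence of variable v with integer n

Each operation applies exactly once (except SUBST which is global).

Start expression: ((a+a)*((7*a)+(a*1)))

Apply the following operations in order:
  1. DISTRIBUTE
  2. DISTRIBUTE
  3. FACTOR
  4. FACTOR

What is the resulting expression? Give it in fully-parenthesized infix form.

Answer: ((a*(7*(a+a)))+((a+a)*(a*1)))

Derivation:
Start: ((a+a)*((7*a)+(a*1)))
Apply DISTRIBUTE at root (target: ((a+a)*((7*a)+(a*1)))): ((a+a)*((7*a)+(a*1))) -> (((a+a)*(7*a))+((a+a)*(a*1)))
Apply DISTRIBUTE at L (target: ((a+a)*(7*a))): (((a+a)*(7*a))+((a+a)*(a*1))) -> (((a*(7*a))+(a*(7*a)))+((a+a)*(a*1)))
Apply FACTOR at L (target: ((a*(7*a))+(a*(7*a)))): (((a*(7*a))+(a*(7*a)))+((a+a)*(a*1))) -> ((a*((7*a)+(7*a)))+((a+a)*(a*1)))
Apply FACTOR at LR (target: ((7*a)+(7*a))): ((a*((7*a)+(7*a)))+((a+a)*(a*1))) -> ((a*(7*(a+a)))+((a+a)*(a*1)))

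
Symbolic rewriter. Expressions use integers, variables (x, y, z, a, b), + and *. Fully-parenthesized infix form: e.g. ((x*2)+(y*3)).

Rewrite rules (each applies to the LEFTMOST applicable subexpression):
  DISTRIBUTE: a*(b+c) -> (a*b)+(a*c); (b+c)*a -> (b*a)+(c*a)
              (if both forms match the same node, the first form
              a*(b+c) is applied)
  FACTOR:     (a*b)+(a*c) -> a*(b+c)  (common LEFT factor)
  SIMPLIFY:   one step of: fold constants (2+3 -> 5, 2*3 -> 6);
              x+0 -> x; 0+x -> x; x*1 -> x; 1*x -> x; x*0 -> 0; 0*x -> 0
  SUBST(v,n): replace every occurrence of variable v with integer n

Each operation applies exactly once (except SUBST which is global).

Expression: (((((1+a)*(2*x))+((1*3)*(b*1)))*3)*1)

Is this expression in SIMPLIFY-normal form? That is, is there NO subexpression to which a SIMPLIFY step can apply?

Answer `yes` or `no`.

Expression: (((((1+a)*(2*x))+((1*3)*(b*1)))*3)*1)
Scanning for simplifiable subexpressions (pre-order)...
  at root: (((((1+a)*(2*x))+((1*3)*(b*1)))*3)*1) (SIMPLIFIABLE)
  at L: ((((1+a)*(2*x))+((1*3)*(b*1)))*3) (not simplifiable)
  at LL: (((1+a)*(2*x))+((1*3)*(b*1))) (not simplifiable)
  at LLL: ((1+a)*(2*x)) (not simplifiable)
  at LLLL: (1+a) (not simplifiable)
  at LLLR: (2*x) (not simplifiable)
  at LLR: ((1*3)*(b*1)) (not simplifiable)
  at LLRL: (1*3) (SIMPLIFIABLE)
  at LLRR: (b*1) (SIMPLIFIABLE)
Found simplifiable subexpr at path root: (((((1+a)*(2*x))+((1*3)*(b*1)))*3)*1)
One SIMPLIFY step would give: ((((1+a)*(2*x))+((1*3)*(b*1)))*3)
-> NOT in normal form.

Answer: no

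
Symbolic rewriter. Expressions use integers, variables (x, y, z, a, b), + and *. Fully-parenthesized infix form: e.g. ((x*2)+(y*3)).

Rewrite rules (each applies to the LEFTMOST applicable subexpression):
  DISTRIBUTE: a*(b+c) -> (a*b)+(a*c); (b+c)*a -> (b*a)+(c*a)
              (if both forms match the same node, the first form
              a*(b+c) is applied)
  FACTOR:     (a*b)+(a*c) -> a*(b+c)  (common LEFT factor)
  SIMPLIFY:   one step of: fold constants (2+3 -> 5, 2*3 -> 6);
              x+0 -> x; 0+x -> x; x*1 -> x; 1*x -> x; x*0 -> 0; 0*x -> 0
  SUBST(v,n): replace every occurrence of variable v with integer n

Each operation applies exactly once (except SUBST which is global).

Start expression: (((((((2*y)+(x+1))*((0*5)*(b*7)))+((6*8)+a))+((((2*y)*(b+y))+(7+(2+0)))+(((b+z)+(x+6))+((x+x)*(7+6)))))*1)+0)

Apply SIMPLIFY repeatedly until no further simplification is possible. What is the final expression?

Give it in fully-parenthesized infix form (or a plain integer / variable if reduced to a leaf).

Start: (((((((2*y)+(x+1))*((0*5)*(b*7)))+((6*8)+a))+((((2*y)*(b+y))+(7+(2+0)))+(((b+z)+(x+6))+((x+x)*(7+6)))))*1)+0)
Step 1: at root: (((((((2*y)+(x+1))*((0*5)*(b*7)))+((6*8)+a))+((((2*y)*(b+y))+(7+(2+0)))+(((b+z)+(x+6))+((x+x)*(7+6)))))*1)+0) -> ((((((2*y)+(x+1))*((0*5)*(b*7)))+((6*8)+a))+((((2*y)*(b+y))+(7+(2+0)))+(((b+z)+(x+6))+((x+x)*(7+6)))))*1); overall: (((((((2*y)+(x+1))*((0*5)*(b*7)))+((6*8)+a))+((((2*y)*(b+y))+(7+(2+0)))+(((b+z)+(x+6))+((x+x)*(7+6)))))*1)+0) -> ((((((2*y)+(x+1))*((0*5)*(b*7)))+((6*8)+a))+((((2*y)*(b+y))+(7+(2+0)))+(((b+z)+(x+6))+((x+x)*(7+6)))))*1)
Step 2: at root: ((((((2*y)+(x+1))*((0*5)*(b*7)))+((6*8)+a))+((((2*y)*(b+y))+(7+(2+0)))+(((b+z)+(x+6))+((x+x)*(7+6)))))*1) -> (((((2*y)+(x+1))*((0*5)*(b*7)))+((6*8)+a))+((((2*y)*(b+y))+(7+(2+0)))+(((b+z)+(x+6))+((x+x)*(7+6))))); overall: ((((((2*y)+(x+1))*((0*5)*(b*7)))+((6*8)+a))+((((2*y)*(b+y))+(7+(2+0)))+(((b+z)+(x+6))+((x+x)*(7+6)))))*1) -> (((((2*y)+(x+1))*((0*5)*(b*7)))+((6*8)+a))+((((2*y)*(b+y))+(7+(2+0)))+(((b+z)+(x+6))+((x+x)*(7+6)))))
Step 3: at LLRL: (0*5) -> 0; overall: (((((2*y)+(x+1))*((0*5)*(b*7)))+((6*8)+a))+((((2*y)*(b+y))+(7+(2+0)))+(((b+z)+(x+6))+((x+x)*(7+6))))) -> (((((2*y)+(x+1))*(0*(b*7)))+((6*8)+a))+((((2*y)*(b+y))+(7+(2+0)))+(((b+z)+(x+6))+((x+x)*(7+6)))))
Step 4: at LLR: (0*(b*7)) -> 0; overall: (((((2*y)+(x+1))*(0*(b*7)))+((6*8)+a))+((((2*y)*(b+y))+(7+(2+0)))+(((b+z)+(x+6))+((x+x)*(7+6))))) -> (((((2*y)+(x+1))*0)+((6*8)+a))+((((2*y)*(b+y))+(7+(2+0)))+(((b+z)+(x+6))+((x+x)*(7+6)))))
Step 5: at LL: (((2*y)+(x+1))*0) -> 0; overall: (((((2*y)+(x+1))*0)+((6*8)+a))+((((2*y)*(b+y))+(7+(2+0)))+(((b+z)+(x+6))+((x+x)*(7+6))))) -> ((0+((6*8)+a))+((((2*y)*(b+y))+(7+(2+0)))+(((b+z)+(x+6))+((x+x)*(7+6)))))
Step 6: at L: (0+((6*8)+a)) -> ((6*8)+a); overall: ((0+((6*8)+a))+((((2*y)*(b+y))+(7+(2+0)))+(((b+z)+(x+6))+((x+x)*(7+6))))) -> (((6*8)+a)+((((2*y)*(b+y))+(7+(2+0)))+(((b+z)+(x+6))+((x+x)*(7+6)))))
Step 7: at LL: (6*8) -> 48; overall: (((6*8)+a)+((((2*y)*(b+y))+(7+(2+0)))+(((b+z)+(x+6))+((x+x)*(7+6))))) -> ((48+a)+((((2*y)*(b+y))+(7+(2+0)))+(((b+z)+(x+6))+((x+x)*(7+6)))))
Step 8: at RLRR: (2+0) -> 2; overall: ((48+a)+((((2*y)*(b+y))+(7+(2+0)))+(((b+z)+(x+6))+((x+x)*(7+6))))) -> ((48+a)+((((2*y)*(b+y))+(7+2))+(((b+z)+(x+6))+((x+x)*(7+6)))))
Step 9: at RLR: (7+2) -> 9; overall: ((48+a)+((((2*y)*(b+y))+(7+2))+(((b+z)+(x+6))+((x+x)*(7+6))))) -> ((48+a)+((((2*y)*(b+y))+9)+(((b+z)+(x+6))+((x+x)*(7+6)))))
Step 10: at RRRR: (7+6) -> 13; overall: ((48+a)+((((2*y)*(b+y))+9)+(((b+z)+(x+6))+((x+x)*(7+6))))) -> ((48+a)+((((2*y)*(b+y))+9)+(((b+z)+(x+6))+((x+x)*13))))
Fixed point: ((48+a)+((((2*y)*(b+y))+9)+(((b+z)+(x+6))+((x+x)*13))))

Answer: ((48+a)+((((2*y)*(b+y))+9)+(((b+z)+(x+6))+((x+x)*13))))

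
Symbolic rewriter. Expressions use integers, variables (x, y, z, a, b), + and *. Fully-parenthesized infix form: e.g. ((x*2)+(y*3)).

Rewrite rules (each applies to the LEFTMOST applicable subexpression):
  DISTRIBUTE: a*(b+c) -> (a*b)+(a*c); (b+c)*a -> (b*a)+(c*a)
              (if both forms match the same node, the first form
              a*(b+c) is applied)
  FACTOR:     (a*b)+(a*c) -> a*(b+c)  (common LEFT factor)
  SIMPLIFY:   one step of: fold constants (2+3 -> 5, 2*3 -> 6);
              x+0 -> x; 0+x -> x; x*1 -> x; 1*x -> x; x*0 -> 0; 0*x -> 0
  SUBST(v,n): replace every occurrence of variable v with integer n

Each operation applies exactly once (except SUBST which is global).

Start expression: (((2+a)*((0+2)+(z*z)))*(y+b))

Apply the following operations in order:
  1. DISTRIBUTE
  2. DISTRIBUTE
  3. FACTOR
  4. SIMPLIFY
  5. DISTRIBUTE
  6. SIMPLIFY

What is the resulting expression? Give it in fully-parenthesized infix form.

Start: (((2+a)*((0+2)+(z*z)))*(y+b))
Apply DISTRIBUTE at root (target: (((2+a)*((0+2)+(z*z)))*(y+b))): (((2+a)*((0+2)+(z*z)))*(y+b)) -> ((((2+a)*((0+2)+(z*z)))*y)+(((2+a)*((0+2)+(z*z)))*b))
Apply DISTRIBUTE at LL (target: ((2+a)*((0+2)+(z*z)))): ((((2+a)*((0+2)+(z*z)))*y)+(((2+a)*((0+2)+(z*z)))*b)) -> (((((2+a)*(0+2))+((2+a)*(z*z)))*y)+(((2+a)*((0+2)+(z*z)))*b))
Apply FACTOR at LL (target: (((2+a)*(0+2))+((2+a)*(z*z)))): (((((2+a)*(0+2))+((2+a)*(z*z)))*y)+(((2+a)*((0+2)+(z*z)))*b)) -> ((((2+a)*((0+2)+(z*z)))*y)+(((2+a)*((0+2)+(z*z)))*b))
Apply SIMPLIFY at LLRL (target: (0+2)): ((((2+a)*((0+2)+(z*z)))*y)+(((2+a)*((0+2)+(z*z)))*b)) -> ((((2+a)*(2+(z*z)))*y)+(((2+a)*((0+2)+(z*z)))*b))
Apply DISTRIBUTE at LL (target: ((2+a)*(2+(z*z)))): ((((2+a)*(2+(z*z)))*y)+(((2+a)*((0+2)+(z*z)))*b)) -> (((((2+a)*2)+((2+a)*(z*z)))*y)+(((2+a)*((0+2)+(z*z)))*b))
Apply SIMPLIFY at RLRL (target: (0+2)): (((((2+a)*2)+((2+a)*(z*z)))*y)+(((2+a)*((0+2)+(z*z)))*b)) -> (((((2+a)*2)+((2+a)*(z*z)))*y)+(((2+a)*(2+(z*z)))*b))

Answer: (((((2+a)*2)+((2+a)*(z*z)))*y)+(((2+a)*(2+(z*z)))*b))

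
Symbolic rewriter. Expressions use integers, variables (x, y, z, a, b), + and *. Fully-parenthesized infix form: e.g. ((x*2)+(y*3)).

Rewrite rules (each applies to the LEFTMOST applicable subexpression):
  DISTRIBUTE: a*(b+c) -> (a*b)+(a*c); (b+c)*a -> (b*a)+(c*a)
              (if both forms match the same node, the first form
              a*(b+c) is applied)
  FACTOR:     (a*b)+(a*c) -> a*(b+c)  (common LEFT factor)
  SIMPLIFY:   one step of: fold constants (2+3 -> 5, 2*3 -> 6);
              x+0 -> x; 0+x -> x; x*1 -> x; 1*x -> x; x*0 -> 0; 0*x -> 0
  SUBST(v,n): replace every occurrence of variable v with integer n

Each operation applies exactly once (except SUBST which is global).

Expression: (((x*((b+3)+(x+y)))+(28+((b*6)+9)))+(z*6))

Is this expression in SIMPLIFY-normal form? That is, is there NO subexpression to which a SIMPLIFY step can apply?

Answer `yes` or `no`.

Answer: yes

Derivation:
Expression: (((x*((b+3)+(x+y)))+(28+((b*6)+9)))+(z*6))
Scanning for simplifiable subexpressions (pre-order)...
  at root: (((x*((b+3)+(x+y)))+(28+((b*6)+9)))+(z*6)) (not simplifiable)
  at L: ((x*((b+3)+(x+y)))+(28+((b*6)+9))) (not simplifiable)
  at LL: (x*((b+3)+(x+y))) (not simplifiable)
  at LLR: ((b+3)+(x+y)) (not simplifiable)
  at LLRL: (b+3) (not simplifiable)
  at LLRR: (x+y) (not simplifiable)
  at LR: (28+((b*6)+9)) (not simplifiable)
  at LRR: ((b*6)+9) (not simplifiable)
  at LRRL: (b*6) (not simplifiable)
  at R: (z*6) (not simplifiable)
Result: no simplifiable subexpression found -> normal form.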